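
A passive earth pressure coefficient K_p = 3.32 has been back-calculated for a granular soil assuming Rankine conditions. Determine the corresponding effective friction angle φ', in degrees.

K_p = (1+sin φ)/(1−sin φ) ⇒ sin φ = (K_p − 1)/(K_p + 1) = 0.5370.
φ = arcsin(0.5370) = 32.48°.

32.5°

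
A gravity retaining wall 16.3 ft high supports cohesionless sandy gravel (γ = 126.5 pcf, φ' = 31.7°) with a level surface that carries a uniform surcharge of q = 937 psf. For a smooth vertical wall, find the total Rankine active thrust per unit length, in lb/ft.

K_a = tan²(45° − φ/2) = 0.3111.
Soil triangle: ½ K_a γ H² = 0.5×0.3111×126.5×16.3² = 5227 lb/ft.
Surcharge rectangle: K_a q H = 0.3111×937×16.3 = 4751 lb/ft.
Total = 5227 + 4751 = 9978 lb/ft.

9980 lb/ft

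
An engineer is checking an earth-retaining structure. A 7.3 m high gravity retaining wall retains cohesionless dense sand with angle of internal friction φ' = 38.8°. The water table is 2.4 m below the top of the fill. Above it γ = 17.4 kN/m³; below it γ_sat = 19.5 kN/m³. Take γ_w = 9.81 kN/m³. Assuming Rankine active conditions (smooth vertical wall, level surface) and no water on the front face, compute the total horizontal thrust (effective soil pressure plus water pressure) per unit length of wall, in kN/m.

203 kN/m

K_a = tan²(45° − φ/2) = 0.2296.
γ' = 19.5 − 9.81 = 9.690 kN/m³. Depth below WT = 4.9 m.
σ'_h at WT = K_a γ d_w = 9.586 kPa; at base = 9.586 + K_a γ' × 4.9 = 20.49 kPa.
P₁ (0–2.4 m) = ½×9.586×2.4 = 11.50. P₂ (2.4–7.3 m) = ½(9.586+20.49)×4.9 = 73.68.
P_w = ½ γ_w h₂² = 0.5×9.81×4.9² = 117.8. Total = 11.50+73.68+117.8 = 202.9 kN/m.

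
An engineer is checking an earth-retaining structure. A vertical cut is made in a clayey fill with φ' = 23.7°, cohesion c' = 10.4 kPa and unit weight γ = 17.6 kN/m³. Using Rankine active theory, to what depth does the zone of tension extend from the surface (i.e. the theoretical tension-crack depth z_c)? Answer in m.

K_a = tan²(45° − 23.7°/2) = 0.4266; √K_a = 0.6531.
The active pressure is zero where K_a γ z = 2c√K_a, so z_c = 2c/(γ√K_a) = 2×10.4/(17.6×0.6531) = 1.809 m.

1.81 m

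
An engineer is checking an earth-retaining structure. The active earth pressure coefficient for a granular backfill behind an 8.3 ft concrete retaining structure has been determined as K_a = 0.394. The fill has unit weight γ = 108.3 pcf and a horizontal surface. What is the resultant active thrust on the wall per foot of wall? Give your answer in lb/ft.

P = ½ K_a γ H² = 0.5 × 0.394 × 108.3 × 8.3² = 1470 lb/ft.

1470 lb/ft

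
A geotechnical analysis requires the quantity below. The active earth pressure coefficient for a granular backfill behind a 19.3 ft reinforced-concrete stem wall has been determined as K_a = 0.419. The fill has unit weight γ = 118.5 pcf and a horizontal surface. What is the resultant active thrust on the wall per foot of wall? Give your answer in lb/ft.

9250 lb/ft

P = ½ K_a γ H² = 0.5 × 0.419 × 118.5 × 19.3² = 9247 lb/ft.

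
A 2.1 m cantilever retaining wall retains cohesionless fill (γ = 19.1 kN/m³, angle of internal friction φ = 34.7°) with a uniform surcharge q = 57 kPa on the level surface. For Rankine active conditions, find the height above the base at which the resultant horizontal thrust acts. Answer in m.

0.959 m

K_a = 0.2745.
Triangular part P₁ = ½K_aγH² = 11.56 at H/3 = 0.7000 m; rectangular part P₂ = K_a q H = 32.85 at H/2 = 1.050 m.
ȳ = (P₁·0.7000 + P₂·1.050)/(P₁+P₂) = 0.9589 m.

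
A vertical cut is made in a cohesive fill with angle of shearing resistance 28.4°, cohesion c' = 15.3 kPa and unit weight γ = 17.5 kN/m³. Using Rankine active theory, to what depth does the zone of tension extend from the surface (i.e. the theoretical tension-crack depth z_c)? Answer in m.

K_a = tan²(45° − 28.4°/2) = 0.3554; √K_a = 0.5961.
The active pressure is zero where K_a γ z = 2c√K_a, so z_c = 2c/(γ√K_a) = 2×15.3/(17.5×0.5961) = 2.933 m.

2.93 m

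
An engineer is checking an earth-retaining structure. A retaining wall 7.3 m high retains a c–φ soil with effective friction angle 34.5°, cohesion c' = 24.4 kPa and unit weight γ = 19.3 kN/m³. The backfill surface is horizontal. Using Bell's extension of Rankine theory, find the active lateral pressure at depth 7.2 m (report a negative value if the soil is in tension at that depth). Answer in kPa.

12.8 kPa

K_a = (1 − sin φ)/(1 + sin φ) = 0.2768.
σ_a = K_a γ z − 2c√K_a = 0.2768×19.3×7.2 − 2×24.4×0.5261 = 12.79 kPa.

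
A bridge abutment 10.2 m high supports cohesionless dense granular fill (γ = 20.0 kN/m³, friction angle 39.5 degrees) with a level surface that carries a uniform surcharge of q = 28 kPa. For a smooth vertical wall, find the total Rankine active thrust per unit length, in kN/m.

K_a = tan²(45° − φ/2) = 0.2224.
Soil triangle: ½ K_a γ H² = 0.5×0.2224×20.0×10.2² = 231.4 kN/m.
Surcharge rectangle: K_a q H = 0.2224×28×10.2 = 63.53 kN/m.
Total = 231.4 + 63.53 = 294.9 kN/m.

295 kN/m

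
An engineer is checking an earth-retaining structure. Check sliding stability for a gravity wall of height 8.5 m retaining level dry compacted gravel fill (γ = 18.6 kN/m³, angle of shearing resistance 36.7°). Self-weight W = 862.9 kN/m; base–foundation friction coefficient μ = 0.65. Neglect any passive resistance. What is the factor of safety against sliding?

3.31

K_a = tan²(45° − 36.7°/2) = 0.2519.
P_a = ½K_aγH² = 0.5×0.2519×18.6×8.5² = 169.2 kN/m, acting at H/3 = 2.833 m above the base.
FS_sliding = μW / P_a = 0.65×862.9 / 169.2 = 3.314.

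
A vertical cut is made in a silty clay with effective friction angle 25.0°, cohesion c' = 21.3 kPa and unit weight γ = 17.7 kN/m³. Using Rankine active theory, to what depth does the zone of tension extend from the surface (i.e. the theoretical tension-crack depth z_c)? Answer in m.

3.78 m

K_a = tan²(45° − 25.0°/2) = 0.4059; √K_a = 0.6371.
The active pressure is zero where K_a γ z = 2c√K_a, so z_c = 2c/(γ√K_a) = 2×21.3/(17.7×0.6371) = 3.778 m.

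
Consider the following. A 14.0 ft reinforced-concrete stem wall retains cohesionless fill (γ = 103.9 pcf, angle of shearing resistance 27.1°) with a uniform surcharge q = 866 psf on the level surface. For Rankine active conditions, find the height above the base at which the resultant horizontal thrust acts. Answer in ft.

5.93 ft

K_a = 0.3741.
Triangular part P₁ = ½K_aγH² = 3809 at H/3 = 4.667 ft; rectangular part P₂ = K_a q H = 4535 at H/2 = 7.000 ft.
ȳ = (P₁·4.667 + P₂·7.000)/(P₁+P₂) = 5.935 ft.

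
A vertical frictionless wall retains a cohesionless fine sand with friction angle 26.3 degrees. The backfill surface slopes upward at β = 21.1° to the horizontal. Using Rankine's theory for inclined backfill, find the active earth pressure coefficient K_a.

K_a = cos β · (cos β − √(cos²β − cos²φ)) / (cos β + √(cos²β − cos²φ)).
cos β = 0.9330, cos φ = 0.8965, √(cos²β − cos²φ) = 0.2583.
K_a = 0.9330 × (0.9330 − 0.2583)/(0.9330 + 0.2583) = 0.5284.

0.528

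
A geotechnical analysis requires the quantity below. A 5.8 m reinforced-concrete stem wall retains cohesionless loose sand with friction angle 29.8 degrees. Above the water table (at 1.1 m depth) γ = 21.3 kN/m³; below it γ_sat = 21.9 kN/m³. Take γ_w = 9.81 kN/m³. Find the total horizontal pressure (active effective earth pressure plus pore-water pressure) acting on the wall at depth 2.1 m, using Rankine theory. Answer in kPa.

K_a = (1 − sin φ)/(1 + sin φ) = 0.3360.
γ' = 21.9 − 9.81 = 12.09 kN/m³.
Effective vertical stress at 2.1 m: σ'_v = 21.3×1.1 + 12.09×1.00 = 35.52 kPa.
σ'_h = K_a σ'_v = 0.3360 × 35.52 = 11.94 kPa; u = γ_w × 1.00 = 9.810 kPa.
Total σ_h = 11.94 + 9.810 = 21.75 kPa.

21.7 kPa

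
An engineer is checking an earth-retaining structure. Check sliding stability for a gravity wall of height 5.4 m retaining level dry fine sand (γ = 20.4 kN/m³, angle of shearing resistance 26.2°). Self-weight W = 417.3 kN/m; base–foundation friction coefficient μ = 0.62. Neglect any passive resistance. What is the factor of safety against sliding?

2.25

K_a = tan²(45° − 26.2°/2) = 0.3874.
P_a = ½K_aγH² = 0.5×0.3874×20.4×5.4² = 115.2 kN/m, acting at H/3 = 1.800 m above the base.
FS_sliding = μW / P_a = 0.62×417.3 / 115.2 = 2.245.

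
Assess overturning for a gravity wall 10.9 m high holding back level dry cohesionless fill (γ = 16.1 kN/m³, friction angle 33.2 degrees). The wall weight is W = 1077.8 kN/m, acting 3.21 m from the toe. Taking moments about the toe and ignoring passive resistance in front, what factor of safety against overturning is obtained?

3.41

K_a = tan²(45° − 33.2°/2) = 0.2924.
P_a = ½K_aγH² = 0.5×0.2924×16.1×10.9² = 279.6 kN/m, acting at H/3 = 3.633 m above the base.
Overturning moment M_o = P_a × H/3 = 279.6 × 3.633 = 1016.
Resisting moment M_r = W × 3.21 = 1077.8 × 3.21 = 3460.
FS_overturning = M_r/M_o = 3460/1016 = 3.405.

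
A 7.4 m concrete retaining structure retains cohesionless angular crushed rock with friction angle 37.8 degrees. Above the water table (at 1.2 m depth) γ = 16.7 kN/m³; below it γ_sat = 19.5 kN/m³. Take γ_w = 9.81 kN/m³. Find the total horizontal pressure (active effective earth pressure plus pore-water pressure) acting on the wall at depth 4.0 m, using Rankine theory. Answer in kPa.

38.8 kPa

K_a = (1 − sin φ)/(1 + sin φ) = 0.2400.
γ' = 19.5 − 9.81 = 9.690 kN/m³.
Effective vertical stress at 4.0 m: σ'_v = 16.7×1.2 + 9.690×2.80 = 47.17 kPa.
σ'_h = K_a σ'_v = 0.2400 × 47.17 = 11.32 kPa; u = γ_w × 2.80 = 27.47 kPa.
Total σ_h = 11.32 + 27.47 = 38.79 kPa.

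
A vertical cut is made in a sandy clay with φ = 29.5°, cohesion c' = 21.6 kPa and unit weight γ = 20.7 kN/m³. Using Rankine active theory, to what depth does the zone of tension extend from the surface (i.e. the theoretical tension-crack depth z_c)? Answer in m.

3.58 m

K_a = tan²(45° − 29.5°/2) = 0.3401; √K_a = 0.5832.
The active pressure is zero where K_a γ z = 2c√K_a, so z_c = 2c/(γ√K_a) = 2×21.6/(20.7×0.5832) = 3.579 m.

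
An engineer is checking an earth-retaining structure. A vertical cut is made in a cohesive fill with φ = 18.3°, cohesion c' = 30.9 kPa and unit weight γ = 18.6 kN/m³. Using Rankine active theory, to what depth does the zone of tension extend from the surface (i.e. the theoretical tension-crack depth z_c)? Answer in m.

K_a = tan²(45° − 18.3°/2) = 0.5221; √K_a = 0.7226.
The active pressure is zero where K_a γ z = 2c√K_a, so z_c = 2c/(γ√K_a) = 2×30.9/(18.6×0.7226) = 4.598 m.

4.60 m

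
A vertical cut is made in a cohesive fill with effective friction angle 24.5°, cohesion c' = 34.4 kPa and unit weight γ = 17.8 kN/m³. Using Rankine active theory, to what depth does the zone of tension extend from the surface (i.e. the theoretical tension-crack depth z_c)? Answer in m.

K_a = tan²(45° − 24.5°/2) = 0.4137; √K_a = 0.6432.
The active pressure is zero where K_a γ z = 2c√K_a, so z_c = 2c/(γ√K_a) = 2×34.4/(17.8×0.6432) = 6.009 m.

6.01 m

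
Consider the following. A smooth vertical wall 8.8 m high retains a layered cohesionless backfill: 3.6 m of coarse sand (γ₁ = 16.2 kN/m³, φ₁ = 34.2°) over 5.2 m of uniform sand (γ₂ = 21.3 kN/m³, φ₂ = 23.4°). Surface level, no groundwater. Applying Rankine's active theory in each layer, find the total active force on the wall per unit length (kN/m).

K_a1 = tan²(45°−34.2°/2) = 0.2803; K_a2 = tan²(45°−23.4°/2) = 0.4315.
Layer 1: σ at base = K_a1 γ₁ h₁ = 16.35 kPa; P₁ = ½×16.35×3.6 = 29.43.
Layer 2: σ_v at top = γ₁h₁ = 58.32; σ_h top = K_a2×58.32 = 25.16; σ_h base = K_a2×(58.32+21.3×5.2) = 72.96.
P₂ = ½(25.16+72.96)×5.2 = 255.1. Total P_a = 29.43+255.1 = 284.5 kN/m.

285 kN/m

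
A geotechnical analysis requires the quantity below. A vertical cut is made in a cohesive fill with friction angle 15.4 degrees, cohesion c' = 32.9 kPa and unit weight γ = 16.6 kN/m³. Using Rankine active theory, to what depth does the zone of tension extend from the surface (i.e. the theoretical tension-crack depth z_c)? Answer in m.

K_a = tan²(45° − 15.4°/2) = 0.5803; √K_a = 0.7618.
The active pressure is zero where K_a γ z = 2c√K_a, so z_c = 2c/(γ√K_a) = 2×32.9/(16.6×0.7618) = 5.203 m.

5.20 m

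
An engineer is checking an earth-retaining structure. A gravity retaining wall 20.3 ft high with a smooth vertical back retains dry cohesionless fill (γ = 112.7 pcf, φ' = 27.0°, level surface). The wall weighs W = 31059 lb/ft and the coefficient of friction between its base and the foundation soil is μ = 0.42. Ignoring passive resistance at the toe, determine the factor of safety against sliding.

K_a = tan²(45° − 27.0°/2) = 0.3755.
P_a = ½K_aγH² = 0.5×0.3755×112.7×20.3² = 8720 lb/ft, acting at H/3 = 6.767 ft above the base.
FS_sliding = μW / P_a = 0.42×31059 / 8720 = 1.496.

1.50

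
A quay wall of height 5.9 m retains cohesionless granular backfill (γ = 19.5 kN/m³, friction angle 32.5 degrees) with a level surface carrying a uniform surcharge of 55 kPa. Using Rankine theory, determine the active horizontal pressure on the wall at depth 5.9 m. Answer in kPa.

51.2 kPa

K_a = (1 − sin φ)/(1 + sin φ) = 0.3010.
σ_v = γz + q = 19.5 × 5.9 + 55 = 170.1 kPa.
σ_h = K_a σ_v = 0.3010 × 170.1 = 51.18 kPa.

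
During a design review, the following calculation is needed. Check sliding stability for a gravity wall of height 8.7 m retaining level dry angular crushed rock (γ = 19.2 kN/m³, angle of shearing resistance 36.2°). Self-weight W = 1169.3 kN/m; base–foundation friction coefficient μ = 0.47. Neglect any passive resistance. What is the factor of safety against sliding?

K_a = tan²(45° − 36.2°/2) = 0.2574.
P_a = ½K_aγH² = 0.5×0.2574×19.2×8.7² = 187.0 kN/m, acting at H/3 = 2.900 m above the base.
FS_sliding = μW / P_a = 0.47×1169.3 / 187.0 = 2.939.

2.94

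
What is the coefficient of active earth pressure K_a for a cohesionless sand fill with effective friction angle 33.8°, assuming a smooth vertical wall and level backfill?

K_a = (1 − sin φ)/(1 + sin φ) = (1 − sin 33.8°)/(1 + sin 33.8°) = 0.2851.

0.285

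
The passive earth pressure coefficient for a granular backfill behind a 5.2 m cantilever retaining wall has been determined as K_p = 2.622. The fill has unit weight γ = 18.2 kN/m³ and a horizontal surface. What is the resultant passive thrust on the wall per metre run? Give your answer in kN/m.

645 kN/m

P = ½ K_p γ H² = 0.5 × 2.622 × 18.2 × 5.2² = 645.2 kN/m.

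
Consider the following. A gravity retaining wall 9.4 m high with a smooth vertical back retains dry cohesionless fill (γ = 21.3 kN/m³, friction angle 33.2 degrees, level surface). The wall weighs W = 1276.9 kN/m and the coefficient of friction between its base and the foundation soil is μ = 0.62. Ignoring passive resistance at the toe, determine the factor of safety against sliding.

K_a = tan²(45° − 33.2°/2) = 0.2924.
P_a = ½K_aγH² = 0.5×0.2924×21.3×9.4² = 275.1 kN/m, acting at H/3 = 3.133 m above the base.
FS_sliding = μW / P_a = 0.62×1276.9 / 275.1 = 2.878.

2.88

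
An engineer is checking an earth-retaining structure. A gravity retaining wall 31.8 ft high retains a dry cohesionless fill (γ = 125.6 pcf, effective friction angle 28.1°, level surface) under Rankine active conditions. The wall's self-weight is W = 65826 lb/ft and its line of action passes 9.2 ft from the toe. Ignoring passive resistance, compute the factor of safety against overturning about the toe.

K_a = tan²(45° − 28.1°/2) = 0.3596.
P_a = ½K_aγH² = 0.5×0.3596×125.6×31.8² = 22840 lb/ft, acting at H/3 = 10.60 ft above the base.
Overturning moment M_o = P_a × H/3 = 22840 × 10.60 = 242100.
Resisting moment M_r = W × 9.2 = 65826 × 9.2 = 605600.
FS_overturning = M_r/M_o = 605600/242100 = 2.502.

2.50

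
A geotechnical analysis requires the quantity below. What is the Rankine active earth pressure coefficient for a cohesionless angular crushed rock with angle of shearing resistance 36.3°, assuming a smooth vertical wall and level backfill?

0.256

K_a = tan²(45° − φ/2) = tan²(26.85°) = 0.2563.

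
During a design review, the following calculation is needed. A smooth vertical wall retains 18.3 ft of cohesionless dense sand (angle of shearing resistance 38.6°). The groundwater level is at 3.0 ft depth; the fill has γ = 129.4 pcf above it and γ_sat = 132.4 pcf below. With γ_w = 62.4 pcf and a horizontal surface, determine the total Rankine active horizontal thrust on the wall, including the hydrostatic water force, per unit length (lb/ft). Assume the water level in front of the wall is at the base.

K_a = tan²(45° − φ/2) = 0.2316.
γ' = 132.4 − 62.4 = 70.00 pcf. Depth below WT = 15.3 ft.
σ'_h at WT = K_a γ d_w = 89.91 psf; at base = 89.91 + K_a γ' × 15.3 = 338.0 psf.
P₁ (0–3.0 ft) = ½×89.91×3.0 = 134.9. P₂ (3.0–18.3 ft) = ½(89.91+338.0)×15.3 = 3273.
P_w = ½ γ_w h₂² = 0.5×62.4×15.3² = 7304. Total = 134.9+3273+7304 = 10710 lb/ft.

10700 lb/ft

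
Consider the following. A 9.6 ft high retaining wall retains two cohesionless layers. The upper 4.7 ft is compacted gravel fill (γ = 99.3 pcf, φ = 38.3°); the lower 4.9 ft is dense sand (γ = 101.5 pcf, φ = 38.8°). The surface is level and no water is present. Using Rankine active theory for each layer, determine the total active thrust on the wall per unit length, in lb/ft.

1060 lb/ft

K_a1 = tan²(45°−38.3°/2) = 0.2347; K_a2 = tan²(45°−38.8°/2) = 0.2296.
Layer 1: σ at base = K_a1 γ₁ h₁ = 109.6 psf; P₁ = ½×109.6×4.7 = 257.5.
Layer 2: σ_v at top = γ₁h₁ = 466.7; σ_h top = K_a2×466.7 = 107.1; σ_h base = K_a2×(466.7+101.5×4.9) = 221.3.
P₂ = ½(107.1+221.3)×4.9 = 804.7. Total P_a = 257.5+804.7 = 1062 lb/ft.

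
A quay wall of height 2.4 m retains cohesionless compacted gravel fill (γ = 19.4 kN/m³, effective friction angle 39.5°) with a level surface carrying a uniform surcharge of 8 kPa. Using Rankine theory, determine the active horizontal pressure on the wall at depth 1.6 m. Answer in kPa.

8.68 kPa

K_a = (1 − sin φ)/(1 + sin φ) = 0.2224.
σ_v = γz + q = 19.4 × 1.6 + 8 = 39.04 kPa.
σ_h = K_a σ_v = 0.2224 × 39.04 = 8.684 kPa.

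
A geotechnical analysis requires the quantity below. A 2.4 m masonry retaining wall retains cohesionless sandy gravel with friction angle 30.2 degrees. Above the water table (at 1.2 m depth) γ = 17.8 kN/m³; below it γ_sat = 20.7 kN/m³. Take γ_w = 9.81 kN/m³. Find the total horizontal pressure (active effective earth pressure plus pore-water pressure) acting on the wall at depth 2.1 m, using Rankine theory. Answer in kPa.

K_a = (1 − sin φ)/(1 + sin φ) = 0.3307.
γ' = 20.7 − 9.81 = 10.89 kN/m³.
Effective vertical stress at 2.1 m: σ'_v = 17.8×1.2 + 10.89×0.900 = 31.16 kPa.
σ'_h = K_a σ'_v = 0.3307 × 31.16 = 10.30 kPa; u = γ_w × 0.900 = 8.829 kPa.
Total σ_h = 10.30 + 8.829 = 19.13 kPa.

19.1 kPa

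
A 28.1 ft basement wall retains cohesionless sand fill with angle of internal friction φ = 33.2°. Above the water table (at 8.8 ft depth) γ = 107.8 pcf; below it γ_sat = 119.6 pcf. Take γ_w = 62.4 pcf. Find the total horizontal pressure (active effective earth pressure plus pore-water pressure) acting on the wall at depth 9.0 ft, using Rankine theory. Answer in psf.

K_a = (1 − sin φ)/(1 + sin φ) = 0.2924.
γ' = 119.6 − 62.4 = 57.20 pcf.
Effective vertical stress at 9.0 ft: σ'_v = 107.8×8.8 + 57.20×0.200 = 960.1 psf.
σ'_h = K_a σ'_v = 0.2924 × 960.1 = 280.7 psf; u = γ_w × 0.200 = 12.48 psf.
Total σ_h = 280.7 + 12.48 = 293.2 psf.

293 psf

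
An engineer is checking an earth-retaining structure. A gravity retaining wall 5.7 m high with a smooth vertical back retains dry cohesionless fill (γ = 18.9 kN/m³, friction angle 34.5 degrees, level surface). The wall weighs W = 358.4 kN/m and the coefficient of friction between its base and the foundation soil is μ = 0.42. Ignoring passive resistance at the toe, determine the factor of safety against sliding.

1.77

K_a = tan²(45° − 34.5°/2) = 0.2768.
P_a = ½K_aγH² = 0.5×0.2768×18.9×5.7² = 84.99 kN/m, acting at H/3 = 1.900 m above the base.
FS_sliding = μW / P_a = 0.42×358.4 / 84.99 = 1.771.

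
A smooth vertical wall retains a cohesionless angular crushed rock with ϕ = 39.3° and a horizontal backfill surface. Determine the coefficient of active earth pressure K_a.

K_a = (1 − sin φ)/(1 + sin φ) = (1 − sin 39.3°)/(1 + sin 39.3°) = 0.2245.

0.224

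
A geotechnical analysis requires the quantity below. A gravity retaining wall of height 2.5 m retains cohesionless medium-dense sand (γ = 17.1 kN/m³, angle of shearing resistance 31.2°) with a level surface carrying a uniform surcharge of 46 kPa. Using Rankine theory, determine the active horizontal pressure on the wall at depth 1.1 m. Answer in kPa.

K_a = (1 − sin φ)/(1 + sin φ) = 0.3175.
σ_v = γz + q = 17.1 × 1.1 + 46 = 64.81 kPa.
σ_h = K_a σ_v = 0.3175 × 64.81 = 20.58 kPa.

20.6 kPa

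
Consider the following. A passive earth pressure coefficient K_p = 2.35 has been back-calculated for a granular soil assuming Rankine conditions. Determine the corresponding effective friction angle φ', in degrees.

23.8°

K_p = (1+sin φ)/(1−sin φ) ⇒ sin φ = (K_p − 1)/(K_p + 1) = 0.4030.
φ = arcsin(0.4030) = 23.76°.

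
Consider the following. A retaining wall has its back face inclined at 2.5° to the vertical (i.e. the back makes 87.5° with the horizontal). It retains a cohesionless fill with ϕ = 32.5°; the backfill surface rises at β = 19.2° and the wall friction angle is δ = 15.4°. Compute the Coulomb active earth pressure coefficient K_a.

K_a = sin²(α+φ) / [sin²α · sin(α−δ) · (1 + √{sin(φ+δ)sin(φ−β) / (sin(α−δ)sin(α+β))})²].
With α = 87.5°, φ = 32.5°, δ = 15.4°, β = 19.2°: K_a = 0.3847.

0.385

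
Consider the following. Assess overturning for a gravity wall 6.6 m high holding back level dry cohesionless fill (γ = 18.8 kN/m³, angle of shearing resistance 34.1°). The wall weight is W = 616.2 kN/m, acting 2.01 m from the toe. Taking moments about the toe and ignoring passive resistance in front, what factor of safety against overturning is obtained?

K_a = tan²(45° − 34.1°/2) = 0.2815.
P_a = ½K_aγH² = 0.5×0.2815×18.8×6.6² = 115.3 kN/m, acting at H/3 = 2.200 m above the base.
Overturning moment M_o = P_a × H/3 = 115.3 × 2.200 = 253.6.
Resisting moment M_r = W × 2.01 = 616.2 × 2.01 = 1239.
FS_overturning = M_r/M_o = 1239/253.6 = 4.884.

4.88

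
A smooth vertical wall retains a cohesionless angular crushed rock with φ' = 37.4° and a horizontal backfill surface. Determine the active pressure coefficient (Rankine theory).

0.244

K_a = tan²(45° − φ/2) = tan²(26.30°) = 0.2443.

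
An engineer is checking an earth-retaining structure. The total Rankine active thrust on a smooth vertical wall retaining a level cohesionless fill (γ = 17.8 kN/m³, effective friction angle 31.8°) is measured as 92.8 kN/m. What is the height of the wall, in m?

5.80 m

K_a = 0.3098. P_a = ½ K_a γ H² ⇒ H = √(2P_a/(K_a γ)).
H = √(2×92.8/(0.3098×17.8)) = 5.802 m.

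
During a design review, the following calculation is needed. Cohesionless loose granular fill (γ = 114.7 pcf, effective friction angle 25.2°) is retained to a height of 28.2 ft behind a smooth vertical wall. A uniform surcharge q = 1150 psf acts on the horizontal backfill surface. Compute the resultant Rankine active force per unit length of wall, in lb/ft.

31400 lb/ft

K_a = tan²(45° − φ/2) = 0.4027.
Soil triangle: ½ K_a γ H² = 0.5×0.4027×114.7×28.2² = 18370 lb/ft.
Surcharge rectangle: K_a q H = 0.4027×1150×28.2 = 13060 lb/ft.
Total = 18370 + 13060 = 31430 lb/ft.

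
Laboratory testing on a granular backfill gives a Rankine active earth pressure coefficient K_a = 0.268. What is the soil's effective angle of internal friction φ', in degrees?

35.3°

K_a = tan²(45° − φ/2) ⇒ 45° − φ/2 = arctan(√0.268) = 27.37°.
φ = 2(45° − 27.37°) = 35.26°.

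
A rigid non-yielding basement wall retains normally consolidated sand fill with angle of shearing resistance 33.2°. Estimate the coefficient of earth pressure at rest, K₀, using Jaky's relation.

0.452

K₀ = 1 − sin φ' = 1 − sin 33.2° = 0.4524.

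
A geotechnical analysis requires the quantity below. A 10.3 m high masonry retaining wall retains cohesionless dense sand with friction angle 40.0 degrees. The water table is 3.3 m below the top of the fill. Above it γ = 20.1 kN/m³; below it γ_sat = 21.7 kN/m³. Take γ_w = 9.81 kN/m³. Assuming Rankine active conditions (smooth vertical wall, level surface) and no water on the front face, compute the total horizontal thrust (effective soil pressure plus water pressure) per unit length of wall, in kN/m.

K_a = tan²(45° − φ/2) = 0.2174.
γ' = 21.7 − 9.81 = 11.89 kN/m³. Depth below WT = 7.0 m.
σ'_h at WT = K_a γ d_w = 14.42 kPa; at base = 14.42 + K_a γ' × 7.0 = 32.52 kPa.
P₁ (0–3.3 m) = ½×14.42×3.3 = 23.80. P₂ (3.3–10.3 m) = ½(14.42+32.52)×7.0 = 164.3.
P_w = ½ γ_w h₂² = 0.5×9.81×7.0² = 240.3. Total = 23.80+164.3+240.3 = 428.4 kN/m.

428 kN/m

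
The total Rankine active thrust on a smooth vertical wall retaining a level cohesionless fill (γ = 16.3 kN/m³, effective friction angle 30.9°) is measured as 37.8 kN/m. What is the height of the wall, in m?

K_a = 0.3214. P_a = ½ K_a γ H² ⇒ H = √(2P_a/(K_a γ)).
H = √(2×37.8/(0.3214×16.3)) = 3.799 m.

3.80 m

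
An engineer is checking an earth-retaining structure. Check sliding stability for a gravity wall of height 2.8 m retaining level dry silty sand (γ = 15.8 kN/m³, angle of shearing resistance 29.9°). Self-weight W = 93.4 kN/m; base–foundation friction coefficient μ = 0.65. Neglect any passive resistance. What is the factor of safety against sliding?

K_a = tan²(45° − 29.9°/2) = 0.3347.
P_a = ½K_aγH² = 0.5×0.3347×15.8×2.8² = 20.73 kN/m, acting at H/3 = 0.9333 m above the base.
FS_sliding = μW / P_a = 0.65×93.4 / 20.73 = 2.929.

2.93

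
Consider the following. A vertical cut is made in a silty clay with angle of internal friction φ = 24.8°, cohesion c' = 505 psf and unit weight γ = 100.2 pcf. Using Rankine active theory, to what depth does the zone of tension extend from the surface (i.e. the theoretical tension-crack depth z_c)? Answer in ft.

15.8 ft

K_a = tan²(45° − 24.8°/2) = 0.4090; √K_a = 0.6395.
The active pressure is zero where K_a γ z = 2c√K_a, so z_c = 2c/(γ√K_a) = 2×505/(100.2×0.6395) = 15.76 ft.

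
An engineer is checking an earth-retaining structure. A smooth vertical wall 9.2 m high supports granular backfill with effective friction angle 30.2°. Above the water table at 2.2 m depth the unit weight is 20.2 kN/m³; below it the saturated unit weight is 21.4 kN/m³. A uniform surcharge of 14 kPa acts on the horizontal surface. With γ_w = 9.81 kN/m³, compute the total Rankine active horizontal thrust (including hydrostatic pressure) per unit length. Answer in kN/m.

K_a = tan²(45° − φ/2) = 0.3307.
γ' = 21.4 − 9.81 = 11.59 kN/m³. h₂ = H − d_w = 7.0 m.
σ'_h: at surface K_a·q = 4.629; at WT K_a(q+γd_w) = 19.32; at base K_a(q+γd_w+γ'h₂) = 46.15 kPa.
P₁ = ½(4.629+19.32)×2.2 = 26.35; P₂ = ½(19.32+46.15)×7.0 = 229.2; P_w = ½γ_w h₂² = 240.3.
Total = 26.35+229.2+240.3 = 495.8 kN/m.

496 kN/m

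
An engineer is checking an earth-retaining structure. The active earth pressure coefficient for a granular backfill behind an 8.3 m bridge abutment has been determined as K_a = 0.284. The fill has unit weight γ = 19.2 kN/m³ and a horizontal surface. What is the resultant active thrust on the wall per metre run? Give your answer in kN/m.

188 kN/m

P = ½ K_a γ H² = 0.5 × 0.284 × 19.2 × 8.3² = 187.8 kN/m.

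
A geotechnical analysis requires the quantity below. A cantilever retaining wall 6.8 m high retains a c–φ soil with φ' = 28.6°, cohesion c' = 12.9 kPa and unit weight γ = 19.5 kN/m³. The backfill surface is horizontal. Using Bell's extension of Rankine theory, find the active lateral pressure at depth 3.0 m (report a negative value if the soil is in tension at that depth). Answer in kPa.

5.31 kPa

K_a = (1 − sin φ)/(1 + sin φ) = 0.3525.
σ_a = K_a γ z − 2c√K_a = 0.3525×19.5×3.0 − 2×12.9×0.5938 = 5.305 kPa.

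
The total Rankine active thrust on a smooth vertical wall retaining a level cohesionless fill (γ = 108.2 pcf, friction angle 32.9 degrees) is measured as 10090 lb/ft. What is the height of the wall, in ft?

K_a = 0.2960. P_a = ½ K_a γ H² ⇒ H = √(2P_a/(K_a γ)).
H = √(2×10090/(0.2960×108.2)) = 25.10 ft.

25.1 ft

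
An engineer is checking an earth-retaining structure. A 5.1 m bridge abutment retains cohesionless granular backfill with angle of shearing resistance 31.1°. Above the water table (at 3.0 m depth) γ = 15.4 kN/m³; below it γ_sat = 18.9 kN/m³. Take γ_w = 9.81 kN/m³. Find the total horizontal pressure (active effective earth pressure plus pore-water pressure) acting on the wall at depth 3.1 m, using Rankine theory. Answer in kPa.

16.0 kPa

K_a = (1 − sin φ)/(1 + sin φ) = 0.3188.
γ' = 18.9 − 9.81 = 9.090 kN/m³.
Effective vertical stress at 3.1 m: σ'_v = 15.4×3.0 + 9.090×0.100 = 47.11 kPa.
σ'_h = K_a σ'_v = 0.3188 × 47.11 = 15.02 kPa; u = γ_w × 0.100 = 0.9810 kPa.
Total σ_h = 15.02 + 0.9810 = 16.00 kPa.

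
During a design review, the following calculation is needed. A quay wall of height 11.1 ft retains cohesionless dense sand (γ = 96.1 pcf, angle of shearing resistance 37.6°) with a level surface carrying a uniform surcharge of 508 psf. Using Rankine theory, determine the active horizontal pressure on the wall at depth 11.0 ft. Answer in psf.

379 psf

K_a = (1 − sin φ)/(1 + sin φ) = 0.2421.
σ_v = γz + q = 96.1 × 11.0 + 508 = 1565 psf.
σ_h = K_a σ_v = 0.2421 × 1565 = 378.9 psf.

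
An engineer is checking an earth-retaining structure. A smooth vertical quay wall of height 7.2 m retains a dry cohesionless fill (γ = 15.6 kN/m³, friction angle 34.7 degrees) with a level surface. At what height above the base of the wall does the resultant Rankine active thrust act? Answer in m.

K_a = 0.2745.
The pressure distribution is triangular, so the resultant acts at H/3 above the base = 7.2/3 = 2.400 m.

2.40 m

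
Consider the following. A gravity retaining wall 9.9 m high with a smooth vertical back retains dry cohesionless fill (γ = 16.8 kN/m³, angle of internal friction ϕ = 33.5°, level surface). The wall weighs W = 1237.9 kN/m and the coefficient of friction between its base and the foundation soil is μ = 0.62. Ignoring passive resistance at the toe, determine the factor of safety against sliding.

3.23

K_a = tan²(45° − 33.5°/2) = 0.2887.
P_a = ½K_aγH² = 0.5×0.2887×16.8×9.9² = 237.7 kN/m, acting at H/3 = 3.300 m above the base.
FS_sliding = μW / P_a = 0.62×1237.9 / 237.7 = 3.229.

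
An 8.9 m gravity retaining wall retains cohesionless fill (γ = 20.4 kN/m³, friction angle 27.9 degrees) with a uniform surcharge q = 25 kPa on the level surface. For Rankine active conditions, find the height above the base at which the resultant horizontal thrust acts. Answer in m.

K_a = 0.3625.
Triangular part P₁ = ½K_aγH² = 292.8 at H/3 = 2.967 m; rectangular part P₂ = K_a q H = 80.65 at H/2 = 4.450 m.
ȳ = (P₁·2.967 + P₂·4.450)/(P₁+P₂) = 3.287 m.

3.29 m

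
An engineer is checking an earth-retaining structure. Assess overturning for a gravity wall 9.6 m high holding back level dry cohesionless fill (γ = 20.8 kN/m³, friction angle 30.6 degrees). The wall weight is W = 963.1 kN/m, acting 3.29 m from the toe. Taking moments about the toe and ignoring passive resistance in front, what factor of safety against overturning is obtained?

3.18

K_a = tan²(45° − 30.6°/2) = 0.3253.
P_a = ½K_aγH² = 0.5×0.3253×20.8×9.6² = 311.8 kN/m, acting at H/3 = 3.200 m above the base.
Overturning moment M_o = P_a × H/3 = 311.8 × 3.200 = 997.9.
Resisting moment M_r = W × 3.29 = 963.1 × 3.29 = 3169.
FS_overturning = M_r/M_o = 3169/997.9 = 3.175.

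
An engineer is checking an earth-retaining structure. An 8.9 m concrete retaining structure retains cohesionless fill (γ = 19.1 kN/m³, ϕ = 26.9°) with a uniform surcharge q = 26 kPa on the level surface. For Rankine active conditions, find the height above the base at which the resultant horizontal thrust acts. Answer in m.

K_a = 0.3770.
Triangular part P₁ = ½K_aγH² = 285.2 at H/3 = 2.967 m; rectangular part P₂ = K_a q H = 87.24 at H/2 = 4.450 m.
ȳ = (P₁·2.967 + P₂·4.450)/(P₁+P₂) = 3.314 m.

3.31 m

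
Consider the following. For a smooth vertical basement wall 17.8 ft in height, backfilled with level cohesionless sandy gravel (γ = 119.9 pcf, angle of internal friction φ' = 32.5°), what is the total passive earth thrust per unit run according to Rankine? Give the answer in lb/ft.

K_p = tan²(45° + φ/2) = 3.322.
P_p = ½ K_p γ H² = 0.5 × 3.322 × 119.9 × 17.8² = 63110 lb/ft.

63100 lb/ft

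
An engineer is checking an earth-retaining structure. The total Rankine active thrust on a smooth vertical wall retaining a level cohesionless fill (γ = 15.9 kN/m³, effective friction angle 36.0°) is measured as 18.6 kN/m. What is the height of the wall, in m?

3.00 m

K_a = 0.2596. P_a = ½ K_a γ H² ⇒ H = √(2P_a/(K_a γ)).
H = √(2×18.6/(0.2596×15.9)) = 3.002 m.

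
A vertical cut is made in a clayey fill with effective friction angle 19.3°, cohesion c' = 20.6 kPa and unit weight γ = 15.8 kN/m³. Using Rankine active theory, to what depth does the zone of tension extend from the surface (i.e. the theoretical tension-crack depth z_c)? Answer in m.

K_a = tan²(45° − 19.3°/2) = 0.5032; √K_a = 0.7094.
The active pressure is zero where K_a γ z = 2c√K_a, so z_c = 2c/(γ√K_a) = 2×20.6/(15.8×0.7094) = 3.676 m.

3.68 m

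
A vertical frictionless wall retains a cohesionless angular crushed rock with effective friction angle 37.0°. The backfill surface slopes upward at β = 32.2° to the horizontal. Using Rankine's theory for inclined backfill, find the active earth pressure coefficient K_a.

0.426

K_a = cos β · (cos β − √(cos²β − cos²φ)) / (cos β + √(cos²β − cos²φ)).
cos β = 0.8462, cos φ = 0.7986, √(cos²β − cos²φ) = 0.2797.
K_a = 0.8462 × (0.8462 − 0.2797)/(0.8462 + 0.2797) = 0.4258.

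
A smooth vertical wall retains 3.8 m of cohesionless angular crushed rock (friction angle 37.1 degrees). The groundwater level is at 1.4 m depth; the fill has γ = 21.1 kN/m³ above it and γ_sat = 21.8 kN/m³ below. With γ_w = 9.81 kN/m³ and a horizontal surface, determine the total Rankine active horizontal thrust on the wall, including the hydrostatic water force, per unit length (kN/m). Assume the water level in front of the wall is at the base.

K_a = tan²(45° − φ/2) = 0.2475.
γ' = 21.8 − 9.81 = 11.99 kN/m³. Depth below WT = 2.4 m.
σ'_h at WT = K_a γ d_w = 7.311 kPa; at base = 7.311 + K_a γ' × 2.4 = 14.43 kPa.
P₁ (0–1.4 m) = ½×7.311×1.4 = 5.118. P₂ (1.4–3.8 m) = ½(7.311+14.43)×2.4 = 26.09.
P_w = ½ γ_w h₂² = 0.5×9.81×2.4² = 28.25. Total = 5.118+26.09+28.25 = 59.46 kN/m.

59.5 kN/m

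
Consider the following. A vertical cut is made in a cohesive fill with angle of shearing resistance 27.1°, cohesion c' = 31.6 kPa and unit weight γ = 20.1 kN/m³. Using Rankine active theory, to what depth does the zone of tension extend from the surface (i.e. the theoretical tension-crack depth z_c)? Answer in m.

5.14 m

K_a = tan²(45° − 27.1°/2) = 0.3741; √K_a = 0.6116.
The active pressure is zero where K_a γ z = 2c√K_a, so z_c = 2c/(γ√K_a) = 2×31.6/(20.1×0.6116) = 5.141 m.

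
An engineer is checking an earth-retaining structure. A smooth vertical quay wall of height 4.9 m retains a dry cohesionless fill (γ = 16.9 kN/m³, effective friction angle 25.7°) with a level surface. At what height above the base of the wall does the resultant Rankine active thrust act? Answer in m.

K_a = 0.3950.
The pressure distribution is triangular, so the resultant acts at H/3 above the base = 4.9/3 = 1.633 m.

1.63 m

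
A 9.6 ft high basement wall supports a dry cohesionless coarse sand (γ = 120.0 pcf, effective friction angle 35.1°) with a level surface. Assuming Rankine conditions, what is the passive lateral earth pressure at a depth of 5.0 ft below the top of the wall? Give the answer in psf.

K_p = (1 + sin φ)/(1 − sin φ) = 3.706.
σ_h = K_p γ z = 3.706 × 120.0 × 5.0 = 2224 psf.

2220 psf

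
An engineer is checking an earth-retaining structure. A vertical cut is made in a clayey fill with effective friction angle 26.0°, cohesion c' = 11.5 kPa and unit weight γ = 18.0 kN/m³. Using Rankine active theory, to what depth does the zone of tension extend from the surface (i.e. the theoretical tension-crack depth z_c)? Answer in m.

K_a = tan²(45° − 26.0°/2) = 0.3905; √K_a = 0.6249.
The active pressure is zero where K_a γ z = 2c√K_a, so z_c = 2c/(γ√K_a) = 2×11.5/(18.0×0.6249) = 2.045 m.

2.04 m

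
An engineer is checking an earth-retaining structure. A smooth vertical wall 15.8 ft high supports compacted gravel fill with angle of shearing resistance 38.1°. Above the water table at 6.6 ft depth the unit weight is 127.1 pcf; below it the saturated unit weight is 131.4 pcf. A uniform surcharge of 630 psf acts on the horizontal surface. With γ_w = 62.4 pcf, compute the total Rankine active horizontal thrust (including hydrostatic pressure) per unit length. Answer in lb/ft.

8170 lb/ft

K_a = tan²(45° − φ/2) = 0.2368.
γ' = 131.4 − 62.4 = 69.00 pcf. h₂ = H − d_w = 9.2 ft.
σ'_h: at surface K_a·q = 149.2; at WT K_a(q+γd_w) = 347.9; at base K_a(q+γd_w+γ'h₂) = 498.2 psf.
P₁ = ½(149.2+347.9)×6.6 = 1640; P₂ = ½(347.9+498.2)×9.2 = 3892; P_w = ½γ_w h₂² = 2641.
Total = 1640+3892+2641 = 8173 lb/ft.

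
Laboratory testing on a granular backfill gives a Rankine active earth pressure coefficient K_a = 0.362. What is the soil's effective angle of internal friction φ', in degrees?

27.9°

K_a = tan²(45° − φ/2) ⇒ 45° − φ/2 = arctan(√0.362) = 31.03°.
φ = 2(45° − 31.03°) = 27.93°.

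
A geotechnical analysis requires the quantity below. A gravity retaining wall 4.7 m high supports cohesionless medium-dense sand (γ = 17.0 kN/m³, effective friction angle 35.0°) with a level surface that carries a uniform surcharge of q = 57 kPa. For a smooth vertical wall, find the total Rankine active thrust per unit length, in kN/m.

123 kN/m

K_a = tan²(45° − φ/2) = 0.2710.
Soil triangle: ½ K_a γ H² = 0.5×0.2710×17.0×4.7² = 50.88 kN/m.
Surcharge rectangle: K_a q H = 0.2710×57×4.7 = 72.60 kN/m.
Total = 50.88 + 72.60 = 123.5 kN/m.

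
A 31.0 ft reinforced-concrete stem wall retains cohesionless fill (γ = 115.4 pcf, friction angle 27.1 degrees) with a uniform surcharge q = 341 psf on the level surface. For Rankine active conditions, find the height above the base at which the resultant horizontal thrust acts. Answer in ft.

K_a = 0.3741.
Triangular part P₁ = ½K_aγH² = 20740 at H/3 = 10.33 ft; rectangular part P₂ = K_a q H = 3954 at H/2 = 15.50 ft.
ȳ = (P₁·10.33 + P₂·15.50)/(P₁+P₂) = 11.16 ft.

11.2 ft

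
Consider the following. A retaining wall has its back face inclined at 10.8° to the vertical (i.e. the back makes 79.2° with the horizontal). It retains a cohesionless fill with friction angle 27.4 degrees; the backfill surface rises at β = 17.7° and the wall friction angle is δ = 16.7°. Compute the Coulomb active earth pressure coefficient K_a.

K_a = sin²(α+φ) / [sin²α · sin(α−δ) · (1 + √{sin(φ+δ)sin(φ−β) / (sin(α−δ)sin(α+β))})²].
With α = 79.2°, φ = 27.4°, δ = 16.7°, β = 17.7°: K_a = 0.5760.

0.576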